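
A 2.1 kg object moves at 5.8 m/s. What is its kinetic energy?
KE = ½mv² = ½×2.1×5.8² = 35.322 J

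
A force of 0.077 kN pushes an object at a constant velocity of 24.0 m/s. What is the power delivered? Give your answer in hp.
P = Fv = 77 N × 24 m/s = 1848 W = 2.478 hp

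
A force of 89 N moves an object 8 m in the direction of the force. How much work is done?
W = Fd = 89×8 = 712.0 J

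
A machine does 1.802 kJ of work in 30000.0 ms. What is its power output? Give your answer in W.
P = W/t = 1802 J / 30 s = 60.07 W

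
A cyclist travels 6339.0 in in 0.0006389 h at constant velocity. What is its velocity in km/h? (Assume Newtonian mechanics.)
v = d/t (with unit conversion) = 252.0 km/h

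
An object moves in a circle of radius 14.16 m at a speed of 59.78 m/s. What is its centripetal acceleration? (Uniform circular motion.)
a_c = v²/r = 59.78²/14.16 = 3573.65/14.16 = 252.38 m/s²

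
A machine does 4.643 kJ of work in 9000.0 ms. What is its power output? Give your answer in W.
P = W/t = 4643 J / 9 s = 515.9 W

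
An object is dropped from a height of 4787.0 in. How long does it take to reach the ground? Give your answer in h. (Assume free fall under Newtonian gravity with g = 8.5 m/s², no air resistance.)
t = √(2h/g) (with unit conversion) = 0.001486 h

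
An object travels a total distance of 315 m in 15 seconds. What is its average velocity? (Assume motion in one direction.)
v_avg = Δd / Δt = 315 / 15 = 21.0 m/s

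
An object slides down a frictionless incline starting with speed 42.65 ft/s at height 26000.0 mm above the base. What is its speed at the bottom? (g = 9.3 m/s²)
½mv₀² + mgh = ½mv² → v = √(v₀² + 2gh) = √(13² + 2×9.3×26) = 25.55 m/s = 83.81 ft/s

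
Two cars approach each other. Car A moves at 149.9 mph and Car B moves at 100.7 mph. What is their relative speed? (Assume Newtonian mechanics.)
v_rel = v_A + v_B = 149.9 + 100.7 = 250.6 mph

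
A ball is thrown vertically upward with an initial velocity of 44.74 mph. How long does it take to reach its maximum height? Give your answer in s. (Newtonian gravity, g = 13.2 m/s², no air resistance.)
t_up = v₀/g (with unit conversion) = 1.515 s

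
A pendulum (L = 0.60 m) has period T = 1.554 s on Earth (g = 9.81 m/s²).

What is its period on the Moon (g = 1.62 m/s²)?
T = 2π√(L/g), so T_moon/T_earth = √(g_earth/g_moon)
T_moon = 2π√(0.6/1.62) = 3.824 s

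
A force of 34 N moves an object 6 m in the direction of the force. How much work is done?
W = Fd = 34×6 = 204.0 J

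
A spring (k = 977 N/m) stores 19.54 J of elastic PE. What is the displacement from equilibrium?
PE = ½kx² → x = √(2PE/k) = √(2×19.54/977) = 0.2 m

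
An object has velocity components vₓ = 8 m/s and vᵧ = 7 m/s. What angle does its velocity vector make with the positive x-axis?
θ = arctan(vᵧ/vₓ) = arctan(7/8) = 41.19°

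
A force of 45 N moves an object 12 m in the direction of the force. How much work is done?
W = Fd = 45×12 = 540.0 J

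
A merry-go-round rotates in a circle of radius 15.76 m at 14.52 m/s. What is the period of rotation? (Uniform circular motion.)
T = 2πr/v = 2π×15.76/14.52 = 6.82 s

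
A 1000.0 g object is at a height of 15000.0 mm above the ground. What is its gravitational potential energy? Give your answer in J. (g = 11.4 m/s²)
PE = mgh = 1 kg × 11.4 m/s² × 15 m = 171 J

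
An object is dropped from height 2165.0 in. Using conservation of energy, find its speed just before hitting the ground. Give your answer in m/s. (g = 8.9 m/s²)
mgh = ½mv² → v = √(2gh) = √(2×8.9×54.99) = 31.29 m/s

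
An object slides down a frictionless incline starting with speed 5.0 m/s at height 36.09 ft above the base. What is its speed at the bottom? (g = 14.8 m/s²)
½mv₀² + mgh = ½mv² → v = √(v₀² + 2gh) = √(5² + 2×14.8×11) = 18.72 m/s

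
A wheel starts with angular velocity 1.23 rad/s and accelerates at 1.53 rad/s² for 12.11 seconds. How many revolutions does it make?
θ = ω₀t + ½αt² = 1.23×12.11 + ½×1.53×12.11² = 127.08 rad
Revolutions = θ/(2π) = 127.08/(2π) = 20.23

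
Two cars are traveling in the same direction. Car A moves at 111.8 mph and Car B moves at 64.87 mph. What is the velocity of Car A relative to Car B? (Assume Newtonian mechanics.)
v_rel = v_A - v_B = 111.8 - 64.87 = 46.93 mph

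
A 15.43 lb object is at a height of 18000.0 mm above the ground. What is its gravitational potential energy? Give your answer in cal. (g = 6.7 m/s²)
PE = mgh = 6.999 kg × 6.7 m/s² × 18 m = 844.1 J = 201.7 cal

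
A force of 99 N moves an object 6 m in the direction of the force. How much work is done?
W = Fd = 99×6 = 594.0 J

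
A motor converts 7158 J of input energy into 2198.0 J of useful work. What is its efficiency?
η = W_out/W_in = 2198.0/7158 = 0.3071 = 30.71%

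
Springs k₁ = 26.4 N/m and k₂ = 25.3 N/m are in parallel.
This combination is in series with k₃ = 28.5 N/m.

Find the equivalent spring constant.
k₁₂ = k₁ + k₂ = 51.7 N/m (parallel)
1/k_eq = 1/k₁₂ + 1/k₃ → k_eq = 18.37 N/m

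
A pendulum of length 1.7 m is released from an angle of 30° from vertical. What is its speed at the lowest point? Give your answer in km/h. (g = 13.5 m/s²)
h = L(1 − cosθ) = 1.7×(1 − cos30°) = 0.2278 m
v = √(2gh) = √(2×13.5×0.2278) = 2.48 m/s = 8.927 km/h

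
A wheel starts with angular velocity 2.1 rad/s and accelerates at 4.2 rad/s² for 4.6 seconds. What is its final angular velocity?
ω = ω₀ + αt = 2.1 + 4.2 × 4.6 = 21.42 rad/s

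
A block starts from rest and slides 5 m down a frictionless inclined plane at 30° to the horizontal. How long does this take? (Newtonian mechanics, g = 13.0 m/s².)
a = g sin(θ) = 13.0 × sin(30°) = 6.5 m/s²
t = √(2d/a) = √(2 × 5 / 6.5) = 1.24 s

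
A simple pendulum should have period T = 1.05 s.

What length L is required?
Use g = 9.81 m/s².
T = 2π√(L/g) → L = g(T/2π)² = 9.81×(1.05/2π)² = 0.274 m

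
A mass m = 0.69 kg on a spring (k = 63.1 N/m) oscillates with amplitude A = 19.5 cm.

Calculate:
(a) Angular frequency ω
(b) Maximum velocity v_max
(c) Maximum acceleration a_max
ω = √(k/m) = √(63.1/0.69) = 9.563 rad/s
v_max = ωA = 9.563×0.195 = 1.865 m/s
a_max = ω²A = 9.563²×0.195 = 17.83 m/s²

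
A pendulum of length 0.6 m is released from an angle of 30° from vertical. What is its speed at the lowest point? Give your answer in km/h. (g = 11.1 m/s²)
h = L(1 − cosθ) = 0.6×(1 − cos30°) = 0.08038 m
v = √(2gh) = √(2×11.1×0.08038) = 1.336 m/s = 4.809 km/h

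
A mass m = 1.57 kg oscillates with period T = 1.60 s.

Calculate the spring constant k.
T = 2π√(m/k) → k = m(2π/T)² = 1.57×(2π/1.6)² = 24.21 N/m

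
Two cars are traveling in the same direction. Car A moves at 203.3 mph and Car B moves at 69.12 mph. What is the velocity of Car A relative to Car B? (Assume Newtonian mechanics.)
v_rel = v_A - v_B = 203.3 - 69.12 = 134.2 mph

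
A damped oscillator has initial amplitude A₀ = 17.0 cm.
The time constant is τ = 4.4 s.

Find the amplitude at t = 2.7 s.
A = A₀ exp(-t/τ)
A = A₀ exp(−t/τ) = 17.0×exp(−2.7/4.4) = 9.203 cm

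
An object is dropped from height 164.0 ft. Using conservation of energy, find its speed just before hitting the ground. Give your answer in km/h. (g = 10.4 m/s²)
mgh = ½mv² → v = √(2gh) = √(2×10.4×49.99) = 32.24 m/s = 116.1 km/h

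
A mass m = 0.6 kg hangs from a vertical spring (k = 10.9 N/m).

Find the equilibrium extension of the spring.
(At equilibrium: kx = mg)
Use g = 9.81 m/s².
x_eq = mg/k = 0.6×9.81/10.9 = 0.54 m = 54 cm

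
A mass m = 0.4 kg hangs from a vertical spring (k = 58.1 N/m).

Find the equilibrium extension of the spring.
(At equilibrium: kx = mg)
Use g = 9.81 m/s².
x_eq = mg/k = 0.4×9.81/58.1 = 0.06754 m = 6.754 cm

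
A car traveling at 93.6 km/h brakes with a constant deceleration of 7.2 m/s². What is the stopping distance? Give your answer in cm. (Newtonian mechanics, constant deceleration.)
d = v₀² / (2a) (with unit conversion) = 4694.0 cm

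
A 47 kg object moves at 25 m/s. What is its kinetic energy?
KE = ½mv² = ½×47×25² = 14687.5 J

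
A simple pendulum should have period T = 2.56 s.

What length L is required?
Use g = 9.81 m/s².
T = 2π√(L/g) → L = g(T/2π)² = 9.81×(2.56/2π)² = 1.629 m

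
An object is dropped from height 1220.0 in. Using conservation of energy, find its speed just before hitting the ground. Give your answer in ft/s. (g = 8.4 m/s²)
mgh = ½mv² → v = √(2gh) = √(2×8.4×30.99) = 22.82 m/s = 74.86 ft/s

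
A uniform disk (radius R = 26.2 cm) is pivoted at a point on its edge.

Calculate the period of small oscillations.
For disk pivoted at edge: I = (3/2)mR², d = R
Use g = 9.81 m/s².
I/m = (3/2)R² = 0.103 m²; d = R = 0.262 m
T = 2π√((3/2)R²/(gR)) = 2π√(3R/(2g)) = 1.258 s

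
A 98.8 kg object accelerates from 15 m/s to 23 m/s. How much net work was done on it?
W_net = ΔKE = ½m(v₂² − v₁²) = ½×98.8×(23² − 15²) = 15017.6 J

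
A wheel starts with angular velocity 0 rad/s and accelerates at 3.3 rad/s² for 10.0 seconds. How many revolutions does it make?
θ = ω₀t + ½αt² = 0×10.0 + ½×3.3×10.0² = 165.0 rad
Revolutions = θ/(2π) = 165.0/(2π) = 26.26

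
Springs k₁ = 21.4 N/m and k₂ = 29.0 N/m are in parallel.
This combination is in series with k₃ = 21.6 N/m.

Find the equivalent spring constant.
k₁₂ = k₁ + k₂ = 50.4 N/m (parallel)
1/k_eq = 1/k₁₂ + 1/k₃ → k_eq = 15.12 N/m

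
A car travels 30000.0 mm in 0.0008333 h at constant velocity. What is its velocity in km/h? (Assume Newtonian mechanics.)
v = d/t (with unit conversion) = 36.0 km/h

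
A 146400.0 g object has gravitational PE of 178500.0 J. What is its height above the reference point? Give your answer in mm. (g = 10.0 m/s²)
PE = mgh → h = PE/(mg) = 1.785e+05 J / (146.4 kg × 10.0 m/s²) = 121.9 m = 121900.0 mm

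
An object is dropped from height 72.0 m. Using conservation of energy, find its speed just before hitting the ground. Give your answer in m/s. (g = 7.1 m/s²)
mgh = ½mv² → v = √(2gh) = √(2×7.1×72) = 31.97 m/s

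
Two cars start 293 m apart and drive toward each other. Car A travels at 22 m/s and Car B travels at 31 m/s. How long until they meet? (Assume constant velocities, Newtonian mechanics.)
Combined speed: v_combined = 22 + 31 = 53 m/s
Time to meet: t = d/53 = 293/53 = 5.53 s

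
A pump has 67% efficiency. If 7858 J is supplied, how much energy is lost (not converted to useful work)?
W_out = η × W_in = 0.67×7858 = 5264.9 J
W_lost = W_in − W_out = 7858 − 5264.9 = 2593.1 J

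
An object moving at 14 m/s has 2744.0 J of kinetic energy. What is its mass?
KE = ½mv² → m = 2KE/v² = 2×2744.0/14² = 28.0 kg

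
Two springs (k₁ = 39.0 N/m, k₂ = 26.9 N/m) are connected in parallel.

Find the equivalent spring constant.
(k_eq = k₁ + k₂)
k_eq = k₁ + k₂ = 39.0 + 26.9 = 65.9 N/m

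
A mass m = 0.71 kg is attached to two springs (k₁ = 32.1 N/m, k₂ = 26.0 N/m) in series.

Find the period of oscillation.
k_eq = k₁k₂/(k₁+k₂) = 14.36 N/m
T = 2π√(m/k_eq) = 2π√(0.71/14.36) = 1.397 s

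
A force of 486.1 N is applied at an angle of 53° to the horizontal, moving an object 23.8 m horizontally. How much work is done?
W = Fd cosθ = 486.1×23.8×cos(53°) = 6962.5 J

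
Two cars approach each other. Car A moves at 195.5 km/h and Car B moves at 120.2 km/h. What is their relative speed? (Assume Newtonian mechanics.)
v_rel = v_A + v_B = 195.5 + 120.2 = 315.7 km/h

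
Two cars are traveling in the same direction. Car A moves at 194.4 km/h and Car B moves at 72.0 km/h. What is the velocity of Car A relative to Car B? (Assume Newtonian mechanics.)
v_rel = v_A - v_B = 194.4 - 72.0 = 122.4 km/h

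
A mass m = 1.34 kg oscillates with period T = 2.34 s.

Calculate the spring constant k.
T = 2π√(m/k) → k = m(2π/T)² = 1.34×(2π/2.34)² = 9.661 N/m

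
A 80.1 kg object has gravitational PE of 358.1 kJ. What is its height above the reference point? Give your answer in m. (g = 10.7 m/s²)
PE = mgh → h = PE/(mg) = 3.581e+05 J / (80.1 kg × 10.7 m/s²) = 417.8 m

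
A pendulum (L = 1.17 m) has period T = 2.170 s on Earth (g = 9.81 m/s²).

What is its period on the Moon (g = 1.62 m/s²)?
T = 2π√(L/g), so T_moon/T_earth = √(g_earth/g_moon)
T_moon = 2π√(1.17/1.62) = 5.34 s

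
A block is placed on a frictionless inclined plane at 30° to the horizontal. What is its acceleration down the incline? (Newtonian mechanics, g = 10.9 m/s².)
a = g sin(θ) = 10.9 × sin(30°) = 10.9 × 0.5 = 5.45 m/s²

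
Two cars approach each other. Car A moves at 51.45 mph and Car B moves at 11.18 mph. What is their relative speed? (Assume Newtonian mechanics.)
v_rel = v_A + v_B = 51.45 + 11.18 = 62.63 mph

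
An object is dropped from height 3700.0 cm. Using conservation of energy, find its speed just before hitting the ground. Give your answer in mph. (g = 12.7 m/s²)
mgh = ½mv² → v = √(2gh) = √(2×12.7×37) = 30.66 m/s = 68.58 mph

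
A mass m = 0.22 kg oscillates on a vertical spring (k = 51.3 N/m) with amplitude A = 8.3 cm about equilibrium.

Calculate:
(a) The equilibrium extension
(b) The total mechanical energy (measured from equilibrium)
x_eq = mg/k = 0.22×9.81/51.3 = 0.04207 m = 4.207 cm
E = ½kA² = ½×51.3×(0.083)² = 0.1767 J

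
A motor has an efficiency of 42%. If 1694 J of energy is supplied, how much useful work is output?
W_out = η × W_in = 0.42 × 1694 = 711.48 J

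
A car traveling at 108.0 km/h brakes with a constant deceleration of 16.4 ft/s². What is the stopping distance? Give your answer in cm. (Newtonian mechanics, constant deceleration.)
d = v₀² / (2a) (with unit conversion) = 9002.0 cm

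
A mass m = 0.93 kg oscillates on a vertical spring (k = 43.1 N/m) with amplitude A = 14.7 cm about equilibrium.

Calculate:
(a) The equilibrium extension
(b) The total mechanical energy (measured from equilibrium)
x_eq = mg/k = 0.93×9.81/43.1 = 0.2117 m = 21.17 cm
E = ½kA² = ½×43.1×(0.147)² = 0.4657 J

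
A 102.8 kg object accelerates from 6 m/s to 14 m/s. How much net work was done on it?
W_net = ΔKE = ½m(v₂² − v₁²) = ½×102.8×(14² − 6²) = 8224.0 J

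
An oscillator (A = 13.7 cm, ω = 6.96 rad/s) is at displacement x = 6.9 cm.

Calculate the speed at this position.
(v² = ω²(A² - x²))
v = ω√(A² − x²) = 6.96×√(0.137² − 0.069²) = 0.8238 m/s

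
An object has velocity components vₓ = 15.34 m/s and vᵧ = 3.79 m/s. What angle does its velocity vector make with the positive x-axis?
θ = arctan(vᵧ/vₓ) = arctan(3.79/15.34) = 13.88°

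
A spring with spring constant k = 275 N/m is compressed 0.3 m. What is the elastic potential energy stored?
PE = ½kx² = ½×275×0.3² = 12.38 J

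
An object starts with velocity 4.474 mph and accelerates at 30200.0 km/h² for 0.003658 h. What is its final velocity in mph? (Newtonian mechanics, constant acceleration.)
v = v₀ + at (with unit conversion) = 73.12 mph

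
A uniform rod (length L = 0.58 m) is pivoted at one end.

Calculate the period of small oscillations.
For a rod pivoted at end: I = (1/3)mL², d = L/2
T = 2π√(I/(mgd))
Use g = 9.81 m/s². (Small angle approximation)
I/m = (1/3)L² = 0.1121 m²; d = L/2 = 0.29 m
T = 2π√(I/(mgd)) = 2π√(0.1121/(9.81×0.29)) = 1.247 s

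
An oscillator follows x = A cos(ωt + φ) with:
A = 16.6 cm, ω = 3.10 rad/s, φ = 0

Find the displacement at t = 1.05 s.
x = A cos(ωt + φ) = 16.6×cos(3.1×1.05 + 0) = -16.49 cm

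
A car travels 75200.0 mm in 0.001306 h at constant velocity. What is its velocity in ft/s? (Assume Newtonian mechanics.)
v = d/t (with unit conversion) = 52.48 ft/s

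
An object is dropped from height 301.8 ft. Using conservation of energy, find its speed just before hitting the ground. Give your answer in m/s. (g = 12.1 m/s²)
mgh = ½mv² → v = √(2gh) = √(2×12.1×91.99) = 47.18 m/s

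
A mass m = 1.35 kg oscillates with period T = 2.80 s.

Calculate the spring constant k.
T = 2π√(m/k) → k = m(2π/T)² = 1.35×(2π/2.8)² = 6.798 N/m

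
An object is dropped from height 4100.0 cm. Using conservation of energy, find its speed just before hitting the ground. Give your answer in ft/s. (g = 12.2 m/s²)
mgh = ½mv² → v = √(2gh) = √(2×12.2×41) = 31.63 m/s = 103.8 ft/s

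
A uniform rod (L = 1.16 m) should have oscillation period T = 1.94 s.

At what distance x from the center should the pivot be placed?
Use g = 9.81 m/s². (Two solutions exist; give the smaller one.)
T = 2π√((L²/12 + x²)/(gx)). Let c = T²g/(4π²) = 0.9352.
x² − cx + L²/12 = 0 → x = (c − √(c² − L²/3))/2 = 0.1412 m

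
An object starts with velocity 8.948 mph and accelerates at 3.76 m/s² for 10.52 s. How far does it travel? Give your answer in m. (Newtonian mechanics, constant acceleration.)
d = v₀t + ½at² (with unit conversion) = 250.1 m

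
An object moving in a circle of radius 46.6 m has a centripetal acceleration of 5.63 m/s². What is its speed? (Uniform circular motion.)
v = √(a_c × r) = √(5.63 × 46.6) = 16.2 m/s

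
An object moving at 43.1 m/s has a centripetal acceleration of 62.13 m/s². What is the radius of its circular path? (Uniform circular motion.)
r = v²/a_c = 43.1²/62.13 = 29.9 m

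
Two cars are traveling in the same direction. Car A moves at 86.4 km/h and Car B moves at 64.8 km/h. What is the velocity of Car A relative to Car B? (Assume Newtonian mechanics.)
v_rel = v_A - v_B = 86.4 - 64.8 = 21.6 km/h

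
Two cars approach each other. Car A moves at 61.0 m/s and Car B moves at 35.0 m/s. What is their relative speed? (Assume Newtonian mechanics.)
v_rel = v_A + v_B = 61.0 + 35.0 = 96.0 m/s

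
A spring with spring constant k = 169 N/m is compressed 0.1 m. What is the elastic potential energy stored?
PE = ½kx² = ½×169×0.1² = 0.845 J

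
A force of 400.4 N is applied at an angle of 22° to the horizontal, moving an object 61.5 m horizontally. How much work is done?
W = Fd cosθ = 400.4×61.5×cos(22°) = 22832.0 J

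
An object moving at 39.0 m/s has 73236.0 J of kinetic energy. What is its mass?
KE = ½mv² → m = 2KE/v² = 2×73236.0/39.0² = 96.3 kg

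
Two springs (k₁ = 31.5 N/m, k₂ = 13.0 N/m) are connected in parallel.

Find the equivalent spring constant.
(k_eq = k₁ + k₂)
k_eq = k₁ + k₂ = 31.5 + 13.0 = 44.5 N/m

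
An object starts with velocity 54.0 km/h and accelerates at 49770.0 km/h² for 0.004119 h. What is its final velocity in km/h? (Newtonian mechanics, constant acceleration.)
v = v₀ + at (with unit conversion) = 259.0 km/h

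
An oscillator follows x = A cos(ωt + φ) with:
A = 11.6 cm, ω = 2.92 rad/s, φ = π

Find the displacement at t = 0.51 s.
x = A cos(ωt + φ) = 11.6×cos(2.92×0.51 + π) = -0.9455 cm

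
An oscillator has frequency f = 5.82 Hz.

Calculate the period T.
T = 1/f = 1/5.82 = 0.1718 s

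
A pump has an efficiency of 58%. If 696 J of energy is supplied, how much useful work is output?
W_out = η × W_in = 0.58 × 696 = 403.68 J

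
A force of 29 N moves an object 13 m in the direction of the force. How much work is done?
W = Fd = 29×13 = 377.0 J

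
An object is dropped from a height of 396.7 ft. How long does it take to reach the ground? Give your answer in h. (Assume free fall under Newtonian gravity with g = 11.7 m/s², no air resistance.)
t = √(2h/g) (with unit conversion) = 0.001263 h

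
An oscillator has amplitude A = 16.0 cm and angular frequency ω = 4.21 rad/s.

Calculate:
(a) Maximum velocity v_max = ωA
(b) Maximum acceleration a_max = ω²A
v_max = ωA = 4.21×0.16 = 0.6736 m/s
a_max = ω²A = 4.21²×0.16 = 2.836 m/s²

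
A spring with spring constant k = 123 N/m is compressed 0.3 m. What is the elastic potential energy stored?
PE = ½kx² = ½×123×0.3² = 5.535 J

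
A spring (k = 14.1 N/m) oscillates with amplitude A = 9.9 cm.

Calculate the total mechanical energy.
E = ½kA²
E = ½kA² = ½×14.1×(0.099)² = 0.0691 J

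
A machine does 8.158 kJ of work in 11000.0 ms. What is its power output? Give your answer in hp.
P = W/t = 8158 J / 11 s = 741.6 W = 0.9946 hp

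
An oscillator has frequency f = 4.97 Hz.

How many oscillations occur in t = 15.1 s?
n = f×t = 4.97×15.1 = 75.05 oscillations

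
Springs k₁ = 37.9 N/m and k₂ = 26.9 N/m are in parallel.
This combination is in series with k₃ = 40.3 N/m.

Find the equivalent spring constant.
k₁₂ = k₁ + k₂ = 64.8 N/m (parallel)
1/k_eq = 1/k₁₂ + 1/k₃ → k_eq = 24.85 N/m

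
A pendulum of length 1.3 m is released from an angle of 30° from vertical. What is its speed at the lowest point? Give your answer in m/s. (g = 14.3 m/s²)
h = L(1 − cosθ) = 1.3×(1 − cos30°) = 0.1742 m
v = √(2gh) = √(2×14.3×0.1742) = 2.232 m/s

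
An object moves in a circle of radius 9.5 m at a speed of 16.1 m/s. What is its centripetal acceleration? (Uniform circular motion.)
a_c = v²/r = 16.1²/9.5 = 259.21/9.5 = 27.29 m/s²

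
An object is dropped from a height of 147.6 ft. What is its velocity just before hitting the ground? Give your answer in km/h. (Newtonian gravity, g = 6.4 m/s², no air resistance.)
v = √(2gh) (with unit conversion) = 86.39 km/h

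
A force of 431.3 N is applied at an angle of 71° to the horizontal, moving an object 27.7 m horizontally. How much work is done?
W = Fd cosθ = 431.3×27.7×cos(71°) = 3889.6 J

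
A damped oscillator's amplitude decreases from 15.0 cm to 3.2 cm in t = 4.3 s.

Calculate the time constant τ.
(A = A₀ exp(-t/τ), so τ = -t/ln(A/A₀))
A/A₀ = 3.2/15.0 = 0.2133; ln(A/A₀) = -1.545
τ = −t/ln(A/A₀) = −4.3/-1.545 = 2.783 s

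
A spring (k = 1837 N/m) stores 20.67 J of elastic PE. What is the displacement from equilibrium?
PE = ½kx² → x = √(2PE/k) = √(2×20.67/1837) = 0.15 m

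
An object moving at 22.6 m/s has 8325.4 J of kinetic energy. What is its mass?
KE = ½mv² → m = 2KE/v² = 2×8325.4/22.6² = 32.6 kg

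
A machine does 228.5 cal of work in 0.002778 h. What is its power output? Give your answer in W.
P = W/t = 956 J / 10 s = 95.6 W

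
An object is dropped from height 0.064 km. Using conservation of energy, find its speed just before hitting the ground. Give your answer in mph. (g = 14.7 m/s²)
mgh = ½mv² → v = √(2gh) = √(2×14.7×64) = 43.38 m/s = 97.03 mph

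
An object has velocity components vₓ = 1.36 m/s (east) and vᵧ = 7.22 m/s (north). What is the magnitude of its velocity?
|v| = √(vₓ² + vᵧ²) = √(1.36² + 7.22²) = √(53.978) = 7.35 m/s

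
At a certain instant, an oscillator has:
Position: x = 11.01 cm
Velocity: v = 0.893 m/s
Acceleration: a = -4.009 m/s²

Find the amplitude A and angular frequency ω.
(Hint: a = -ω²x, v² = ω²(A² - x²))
a = −ω²x → ω = √(|a|/x) = √(4.009/0.1101) = 6.034 rad/s
v² = ω²(A² − x²) → A = √(x² + v²/ω²) = √(0.1101² + 0.893²/6.034²) = 0.1845 m = 18.45 cm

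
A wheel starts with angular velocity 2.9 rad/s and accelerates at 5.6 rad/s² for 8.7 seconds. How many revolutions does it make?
θ = ω₀t + ½αt² = 2.9×8.7 + ½×5.6×8.7² = 237.16 rad
Revolutions = θ/(2π) = 237.16/(2π) = 37.75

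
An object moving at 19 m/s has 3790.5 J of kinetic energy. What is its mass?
KE = ½mv² → m = 2KE/v² = 2×3790.5/19² = 21.0 kg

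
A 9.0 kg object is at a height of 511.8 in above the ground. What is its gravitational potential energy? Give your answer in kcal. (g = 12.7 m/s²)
PE = mgh = 9 kg × 12.7 m/s² × 13 m = 1486 J = 0.3551 kcal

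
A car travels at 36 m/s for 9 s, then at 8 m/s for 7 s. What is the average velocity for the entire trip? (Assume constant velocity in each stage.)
d₁ = v₁t₁ = 36 × 9 = 324 m
d₂ = v₂t₂ = 8 × 7 = 56 m
d_total = 380 m, t_total = 16 s
v_avg = d_total/t_total = 380/16 = 23.75 m/s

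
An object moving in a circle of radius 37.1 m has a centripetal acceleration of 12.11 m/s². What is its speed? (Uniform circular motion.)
v = √(a_c × r) = √(12.11 × 37.1) = 21.2 m/s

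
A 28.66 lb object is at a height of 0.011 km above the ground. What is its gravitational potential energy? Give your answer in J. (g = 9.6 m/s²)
PE = mgh = 13 kg × 9.6 m/s² × 11 m = 1373 J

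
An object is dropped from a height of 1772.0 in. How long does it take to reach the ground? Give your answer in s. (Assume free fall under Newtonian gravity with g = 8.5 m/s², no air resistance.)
t = √(2h/g) (with unit conversion) = 3.254 s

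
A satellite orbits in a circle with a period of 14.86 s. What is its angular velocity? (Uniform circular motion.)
ω = 2π/T = 2π/14.86 = 0.4228 rad/s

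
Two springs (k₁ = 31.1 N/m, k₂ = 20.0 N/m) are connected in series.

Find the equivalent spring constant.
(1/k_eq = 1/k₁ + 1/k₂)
1/k_eq = 1/31.1 + 1/20.0 = 0.082154; k_eq = 12.17 N/m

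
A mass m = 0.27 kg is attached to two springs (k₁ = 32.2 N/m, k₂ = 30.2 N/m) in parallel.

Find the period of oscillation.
k_eq = k₁+k₂ = 62.4 N/m
T = 2π√(m/k_eq) = 2π√(0.27/62.4) = 0.4133 s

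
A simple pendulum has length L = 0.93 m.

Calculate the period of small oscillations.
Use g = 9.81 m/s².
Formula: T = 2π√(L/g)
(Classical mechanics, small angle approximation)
T = 2π√(L/g) = 2π√(0.93/9.81) = 1.935 s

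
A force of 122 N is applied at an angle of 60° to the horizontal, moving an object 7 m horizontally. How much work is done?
W = Fd cosθ = 122×7×cos(60°) = 427.0 J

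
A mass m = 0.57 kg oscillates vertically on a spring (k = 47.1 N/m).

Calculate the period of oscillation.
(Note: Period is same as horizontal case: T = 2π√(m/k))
T = 2π√(m/k) = 2π√(0.57/47.1) = 0.6912 s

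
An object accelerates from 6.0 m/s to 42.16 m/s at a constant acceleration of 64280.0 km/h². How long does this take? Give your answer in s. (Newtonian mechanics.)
t = (v - v₀)/a (with unit conversion) = 7.291 s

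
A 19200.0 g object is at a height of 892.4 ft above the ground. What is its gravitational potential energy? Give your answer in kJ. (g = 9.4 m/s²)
PE = mgh = 19.2 kg × 9.4 m/s² × 272 m = 4.909e+04 J = 49.09 kJ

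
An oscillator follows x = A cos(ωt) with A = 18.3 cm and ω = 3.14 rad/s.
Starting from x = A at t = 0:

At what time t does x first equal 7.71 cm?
cos(ωt) = x/A = 7.71/18.3 = 0.4213
ωt = arccos(0.4213) = 1.136 rad
t = 1.136/3.14 = 0.3618 s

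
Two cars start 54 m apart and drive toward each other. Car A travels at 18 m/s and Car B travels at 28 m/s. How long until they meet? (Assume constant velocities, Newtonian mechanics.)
Combined speed: v_combined = 18 + 28 = 46 m/s
Time to meet: t = d/46 = 54/46 = 1.17 s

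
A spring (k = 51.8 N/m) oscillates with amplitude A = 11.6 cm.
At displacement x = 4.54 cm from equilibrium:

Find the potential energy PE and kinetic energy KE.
E_total = ½kA² = ½×51.8×(0.116)² = 0.3485 J
PE = ½kx² = ½×51.8×(0.0454)² = 0.05338 J
KE = E_total − PE = 0.2951 J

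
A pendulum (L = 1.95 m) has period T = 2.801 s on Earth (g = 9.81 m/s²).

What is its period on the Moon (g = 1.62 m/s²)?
T = 2π√(L/g), so T_moon/T_earth = √(g_earth/g_moon)
T_moon = 2π√(1.95/1.62) = 6.893 s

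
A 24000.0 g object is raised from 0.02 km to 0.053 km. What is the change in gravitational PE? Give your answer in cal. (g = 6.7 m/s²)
ΔPE = mg(h₂ − h₁) = 24 kg × 6.7 m/s² × (53 − 20) m = 5306 J = 1268.0 cal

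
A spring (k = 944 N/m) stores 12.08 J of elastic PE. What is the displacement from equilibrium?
PE = ½kx² → x = √(2PE/k) = √(2×12.08/944) = 0.16 m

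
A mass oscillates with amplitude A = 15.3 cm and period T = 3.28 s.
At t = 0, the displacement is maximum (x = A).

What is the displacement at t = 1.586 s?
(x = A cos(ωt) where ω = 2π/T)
ω = 2π/T = 2π/3.28 = 1.916 rad/s
x = A cos(ωt) = 15.3×cos(1.916×1.586) = -15.22 cm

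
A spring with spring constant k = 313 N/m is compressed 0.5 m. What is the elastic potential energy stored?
PE = ½kx² = ½×313×0.5² = 39.12 J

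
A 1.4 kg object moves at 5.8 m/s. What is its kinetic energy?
KE = ½mv² = ½×1.4×5.8² = 23.548 J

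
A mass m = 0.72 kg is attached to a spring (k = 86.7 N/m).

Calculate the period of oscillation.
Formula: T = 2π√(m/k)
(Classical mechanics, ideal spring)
T = 2π√(m/k) = 2π√(0.72/86.7) = 0.5726 s; f = 1/T = 1.746 Hz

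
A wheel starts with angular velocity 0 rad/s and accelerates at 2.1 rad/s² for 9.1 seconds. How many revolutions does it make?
θ = ω₀t + ½αt² = 0×9.1 + ½×2.1×9.1² = 86.95 rad
Revolutions = θ/(2π) = 86.95/(2π) = 13.84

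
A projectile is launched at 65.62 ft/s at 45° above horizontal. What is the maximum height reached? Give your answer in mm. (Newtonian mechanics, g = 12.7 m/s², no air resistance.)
H = v₀²sin²(θ)/(2g) (with unit conversion) = 7875.0 mm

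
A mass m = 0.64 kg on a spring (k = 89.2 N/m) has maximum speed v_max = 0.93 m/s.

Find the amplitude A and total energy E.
½mv²_max = ½kA² → A = v_max√(m/k) = 0.93×√(0.64/89.2) = 0.07878 m = 7.878 cm
E = ½mv²_max = ½×0.64×0.93² = 0.2768 J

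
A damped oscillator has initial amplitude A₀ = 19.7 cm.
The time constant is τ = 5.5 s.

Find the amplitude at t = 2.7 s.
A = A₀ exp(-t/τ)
A = A₀ exp(−t/τ) = 19.7×exp(−2.7/5.5) = 12.06 cm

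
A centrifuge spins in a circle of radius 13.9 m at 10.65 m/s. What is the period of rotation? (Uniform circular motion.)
T = 2πr/v = 2π×13.9/10.65 = 8.2 s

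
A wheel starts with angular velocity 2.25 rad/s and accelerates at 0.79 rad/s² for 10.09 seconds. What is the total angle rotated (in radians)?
θ = ω₀t + ½αt² = 2.25×10.09 + ½×0.79×10.09² = 62.92 rad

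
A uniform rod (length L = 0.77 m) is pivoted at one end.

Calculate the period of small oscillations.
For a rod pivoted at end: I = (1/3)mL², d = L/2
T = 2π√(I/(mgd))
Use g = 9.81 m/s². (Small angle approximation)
I/m = (1/3)L² = 0.1976 m²; d = L/2 = 0.385 m
T = 2π√(I/(mgd)) = 2π√(0.1976/(9.81×0.385)) = 1.437 s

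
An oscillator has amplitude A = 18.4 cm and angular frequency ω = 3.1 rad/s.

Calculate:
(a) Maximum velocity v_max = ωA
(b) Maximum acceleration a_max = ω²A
v_max = ωA = 3.1×0.184 = 0.5704 m/s
a_max = ω²A = 3.1²×0.184 = 1.768 m/s²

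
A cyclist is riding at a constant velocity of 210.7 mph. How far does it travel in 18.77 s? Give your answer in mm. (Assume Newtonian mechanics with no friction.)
d = vt (with unit conversion) = 1768000.0 mm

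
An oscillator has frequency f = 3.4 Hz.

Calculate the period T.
T = 1/f = 1/3.4 = 0.2941 s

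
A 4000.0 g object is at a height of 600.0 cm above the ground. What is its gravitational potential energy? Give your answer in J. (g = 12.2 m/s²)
PE = mgh = 4 kg × 12.2 m/s² × 6 m = 292.8 J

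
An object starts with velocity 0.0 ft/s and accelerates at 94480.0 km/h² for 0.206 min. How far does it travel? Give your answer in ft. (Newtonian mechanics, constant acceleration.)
d = v₀t + ½at² (with unit conversion) = 1827.0 ft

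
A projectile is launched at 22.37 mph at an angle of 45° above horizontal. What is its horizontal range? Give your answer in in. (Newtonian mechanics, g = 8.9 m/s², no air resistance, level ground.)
R = v₀² sin(2θ) / g (with unit conversion) = 442.4 in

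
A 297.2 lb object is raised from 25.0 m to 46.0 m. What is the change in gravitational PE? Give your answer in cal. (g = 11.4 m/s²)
ΔPE = mg(h₂ − h₁) = 134.8 kg × 11.4 m/s² × (46 − 25) m = 3.227e+04 J = 7713.0 cal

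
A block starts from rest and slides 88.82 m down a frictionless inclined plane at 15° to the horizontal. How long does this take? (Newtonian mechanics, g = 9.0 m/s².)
a = g sin(θ) = 9.0 × sin(15°) = 2.33 m/s²
t = √(2d/a) = √(2 × 88.82 / 2.33) = 8.73 s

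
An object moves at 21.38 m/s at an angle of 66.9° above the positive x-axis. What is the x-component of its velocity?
vₓ = v cos(θ) = 21.38 × cos(66.9°) = 8.39 m/s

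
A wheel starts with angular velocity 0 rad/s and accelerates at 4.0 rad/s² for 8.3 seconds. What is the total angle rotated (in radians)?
θ = ω₀t + ½αt² = 0×8.3 + ½×4.0×8.3² = 137.78 rad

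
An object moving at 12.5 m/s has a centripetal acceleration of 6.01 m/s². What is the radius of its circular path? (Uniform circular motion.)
r = v²/a_c = 12.5²/6.01 = 26.0 m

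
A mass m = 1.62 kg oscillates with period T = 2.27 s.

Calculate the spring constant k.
T = 2π√(m/k) → k = m(2π/T)² = 1.62×(2π/2.27)² = 12.41 N/m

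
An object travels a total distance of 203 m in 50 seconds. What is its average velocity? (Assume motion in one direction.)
v_avg = Δd / Δt = 203 / 50 = 4.06 m/s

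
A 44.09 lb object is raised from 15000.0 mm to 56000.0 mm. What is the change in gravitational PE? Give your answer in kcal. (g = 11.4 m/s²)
ΔPE = mg(h₂ − h₁) = 20 kg × 11.4 m/s² × (56 − 15) m = 9347 J = 2.234 kcal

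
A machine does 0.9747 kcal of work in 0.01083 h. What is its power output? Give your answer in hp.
P = W/t = 4078 J / 38.99 s = 104.6 W = 0.1403 hp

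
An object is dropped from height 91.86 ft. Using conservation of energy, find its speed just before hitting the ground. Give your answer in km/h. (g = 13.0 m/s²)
mgh = ½mv² → v = √(2gh) = √(2×13.0×28) = 26.98 m/s = 97.13 km/h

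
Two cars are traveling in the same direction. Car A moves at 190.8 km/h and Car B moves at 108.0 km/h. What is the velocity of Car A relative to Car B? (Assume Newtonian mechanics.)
v_rel = v_A - v_B = 190.8 - 108.0 = 82.8 km/h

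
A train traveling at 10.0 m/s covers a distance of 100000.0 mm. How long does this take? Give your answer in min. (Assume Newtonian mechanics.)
t = d/v (with unit conversion) = 0.1667 min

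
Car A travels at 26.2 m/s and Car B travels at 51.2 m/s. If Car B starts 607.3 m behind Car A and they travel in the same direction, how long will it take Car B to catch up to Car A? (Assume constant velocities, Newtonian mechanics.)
Relative speed: v_rel = 51.2 - 26.2 = 25 m/s
Time to catch: t = d₀/v_rel = 607.3/25 = 24.29 s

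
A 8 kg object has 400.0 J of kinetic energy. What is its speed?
KE = ½mv² → v = √(2KE/m) = √(2×400.0/8) = 10.0 m/s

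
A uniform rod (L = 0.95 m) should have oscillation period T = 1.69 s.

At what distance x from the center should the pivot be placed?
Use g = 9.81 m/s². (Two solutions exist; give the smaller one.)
T = 2π√((L²/12 + x²)/(gx)). Let c = T²g/(4π²) = 0.7097.
x² − cx + L²/12 = 0 → x = (c − √(c² − L²/3))/2 = 0.1297 m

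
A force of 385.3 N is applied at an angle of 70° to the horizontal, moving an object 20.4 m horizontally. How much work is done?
W = Fd cosθ = 385.3×20.4×cos(70°) = 2688.3 J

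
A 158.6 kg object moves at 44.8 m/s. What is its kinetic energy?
KE = ½mv² = ½×158.6×44.8² = 159158.3 J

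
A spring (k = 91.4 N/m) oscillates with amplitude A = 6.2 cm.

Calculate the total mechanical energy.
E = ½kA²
E = ½kA² = ½×91.4×(0.062)² = 0.1757 J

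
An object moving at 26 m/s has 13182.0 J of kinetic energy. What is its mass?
KE = ½mv² → m = 2KE/v² = 2×13182.0/26² = 39.0 kg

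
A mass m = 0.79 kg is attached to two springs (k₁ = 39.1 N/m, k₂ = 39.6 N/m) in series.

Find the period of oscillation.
k_eq = k₁k₂/(k₁+k₂) = 19.67 N/m
T = 2π√(m/k_eq) = 2π√(0.79/19.67) = 1.259 s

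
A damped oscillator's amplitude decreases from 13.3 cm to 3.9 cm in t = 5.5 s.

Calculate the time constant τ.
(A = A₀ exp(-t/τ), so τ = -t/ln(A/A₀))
A/A₀ = 3.9/13.3 = 0.2932; ln(A/A₀) = -1.227
τ = −t/ln(A/A₀) = −5.5/-1.227 = 4.483 s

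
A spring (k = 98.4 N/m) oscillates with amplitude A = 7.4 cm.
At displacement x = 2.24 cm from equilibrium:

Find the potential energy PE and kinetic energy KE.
E_total = ½kA² = ½×98.4×(0.074)² = 0.2694 J
PE = ½kx² = ½×98.4×(0.0224)² = 0.02469 J
KE = E_total − PE = 0.2447 J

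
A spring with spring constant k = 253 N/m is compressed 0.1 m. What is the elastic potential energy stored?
PE = ½kx² = ½×253×0.1² = 1.265 J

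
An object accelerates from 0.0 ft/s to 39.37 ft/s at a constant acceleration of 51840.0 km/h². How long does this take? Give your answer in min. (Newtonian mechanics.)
t = (v - v₀)/a (with unit conversion) = 0.05 min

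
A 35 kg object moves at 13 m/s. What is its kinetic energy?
KE = ½mv² = ½×35×13² = 2957.5 J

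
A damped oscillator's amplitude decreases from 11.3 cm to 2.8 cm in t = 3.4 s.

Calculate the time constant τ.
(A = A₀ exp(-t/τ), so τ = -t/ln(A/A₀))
A/A₀ = 2.8/11.3 = 0.2478; ln(A/A₀) = -1.395
τ = −t/ln(A/A₀) = −3.4/-1.395 = 2.437 s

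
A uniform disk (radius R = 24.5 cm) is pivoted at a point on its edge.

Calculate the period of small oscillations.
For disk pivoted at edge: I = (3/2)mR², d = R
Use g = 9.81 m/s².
I/m = (3/2)R² = 0.09004 m²; d = R = 0.245 m
T = 2π√((3/2)R²/(gR)) = 2π√(3R/(2g)) = 1.216 s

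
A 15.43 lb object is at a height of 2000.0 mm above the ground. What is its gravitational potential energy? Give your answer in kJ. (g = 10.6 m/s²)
PE = mgh = 6.999 kg × 10.6 m/s² × 2 m = 148.4 J = 0.1484 kJ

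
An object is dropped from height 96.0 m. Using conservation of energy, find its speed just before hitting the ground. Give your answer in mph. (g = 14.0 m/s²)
mgh = ½mv² → v = √(2gh) = √(2×14.0×96) = 51.85 m/s = 116.0 mph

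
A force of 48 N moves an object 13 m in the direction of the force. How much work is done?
W = Fd = 48×13 = 624.0 J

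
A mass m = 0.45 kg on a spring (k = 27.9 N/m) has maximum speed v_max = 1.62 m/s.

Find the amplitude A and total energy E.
½mv²_max = ½kA² → A = v_max√(m/k) = 1.62×√(0.45/27.9) = 0.2057 m = 20.57 cm
E = ½mv²_max = ½×0.45×1.62² = 0.5905 J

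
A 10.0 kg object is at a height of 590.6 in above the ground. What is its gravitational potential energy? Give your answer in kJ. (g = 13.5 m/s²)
PE = mgh = 10 kg × 13.5 m/s² × 15 m = 2025 J = 2.025 kJ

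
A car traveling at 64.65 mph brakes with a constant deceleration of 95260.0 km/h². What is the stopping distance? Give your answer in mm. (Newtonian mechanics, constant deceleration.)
d = v₀² / (2a) (with unit conversion) = 56820.0 mm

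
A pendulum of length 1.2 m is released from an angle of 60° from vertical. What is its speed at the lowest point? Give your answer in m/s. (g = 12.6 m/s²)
h = L(1 − cosθ) = 1.2×(1 − cos60°) = 0.6 m
v = √(2gh) = √(2×12.6×0.6) = 3.888 m/s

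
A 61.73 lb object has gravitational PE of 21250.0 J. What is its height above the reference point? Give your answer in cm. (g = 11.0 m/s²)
PE = mgh → h = PE/(mg) = 2.125e+04 J / (28 kg × 11.0 m/s²) = 68.99 m = 6899.0 cm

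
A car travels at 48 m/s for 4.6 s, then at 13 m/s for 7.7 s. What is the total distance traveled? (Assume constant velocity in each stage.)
d₁ = v₁t₁ = 48 × 4.6 = 220.8 m
d₂ = v₂t₂ = 13 × 7.7 = 100.1 m
d_total = 220.8 + 100.1 = 320.9 m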